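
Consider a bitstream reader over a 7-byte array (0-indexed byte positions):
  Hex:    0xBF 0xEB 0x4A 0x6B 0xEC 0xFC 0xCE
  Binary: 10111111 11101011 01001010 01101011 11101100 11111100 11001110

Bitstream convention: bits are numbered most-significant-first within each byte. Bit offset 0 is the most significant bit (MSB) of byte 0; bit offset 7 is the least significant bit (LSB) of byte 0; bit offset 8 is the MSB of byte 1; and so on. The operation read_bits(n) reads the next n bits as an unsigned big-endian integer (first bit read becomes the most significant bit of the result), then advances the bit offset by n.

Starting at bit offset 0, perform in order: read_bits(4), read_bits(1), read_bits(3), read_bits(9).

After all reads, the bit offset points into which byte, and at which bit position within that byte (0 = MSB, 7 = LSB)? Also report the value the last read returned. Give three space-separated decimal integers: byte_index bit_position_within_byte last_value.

Read 1: bits[0:4] width=4 -> value=11 (bin 1011); offset now 4 = byte 0 bit 4; 52 bits remain
Read 2: bits[4:5] width=1 -> value=1 (bin 1); offset now 5 = byte 0 bit 5; 51 bits remain
Read 3: bits[5:8] width=3 -> value=7 (bin 111); offset now 8 = byte 1 bit 0; 48 bits remain
Read 4: bits[8:17] width=9 -> value=470 (bin 111010110); offset now 17 = byte 2 bit 1; 39 bits remain

Answer: 2 1 470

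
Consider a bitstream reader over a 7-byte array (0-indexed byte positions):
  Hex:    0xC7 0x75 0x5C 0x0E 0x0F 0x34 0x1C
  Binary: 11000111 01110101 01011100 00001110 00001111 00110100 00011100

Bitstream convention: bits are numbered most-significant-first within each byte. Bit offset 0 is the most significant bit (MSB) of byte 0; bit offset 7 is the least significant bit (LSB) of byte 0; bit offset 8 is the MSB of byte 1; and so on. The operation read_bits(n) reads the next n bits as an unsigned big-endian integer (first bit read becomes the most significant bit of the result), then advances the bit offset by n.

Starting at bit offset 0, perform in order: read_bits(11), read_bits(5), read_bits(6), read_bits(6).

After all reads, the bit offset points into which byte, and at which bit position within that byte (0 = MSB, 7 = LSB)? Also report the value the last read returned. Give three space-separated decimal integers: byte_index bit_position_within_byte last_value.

Read 1: bits[0:11] width=11 -> value=1595 (bin 11000111011); offset now 11 = byte 1 bit 3; 45 bits remain
Read 2: bits[11:16] width=5 -> value=21 (bin 10101); offset now 16 = byte 2 bit 0; 40 bits remain
Read 3: bits[16:22] width=6 -> value=23 (bin 010111); offset now 22 = byte 2 bit 6; 34 bits remain
Read 4: bits[22:28] width=6 -> value=0 (bin 000000); offset now 28 = byte 3 bit 4; 28 bits remain

Answer: 3 4 0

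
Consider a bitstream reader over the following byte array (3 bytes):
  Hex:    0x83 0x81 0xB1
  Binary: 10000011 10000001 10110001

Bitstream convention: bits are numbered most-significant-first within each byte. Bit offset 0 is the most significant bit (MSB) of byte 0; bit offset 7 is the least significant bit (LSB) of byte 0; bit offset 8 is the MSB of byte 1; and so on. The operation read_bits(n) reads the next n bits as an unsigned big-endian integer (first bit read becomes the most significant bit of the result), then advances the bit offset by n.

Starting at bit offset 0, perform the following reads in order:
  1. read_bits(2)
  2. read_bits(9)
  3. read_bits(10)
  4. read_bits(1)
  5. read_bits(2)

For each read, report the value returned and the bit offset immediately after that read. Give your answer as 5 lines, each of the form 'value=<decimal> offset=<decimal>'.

Answer: value=2 offset=2
value=28 offset=11
value=54 offset=21
value=0 offset=22
value=1 offset=24

Derivation:
Read 1: bits[0:2] width=2 -> value=2 (bin 10); offset now 2 = byte 0 bit 2; 22 bits remain
Read 2: bits[2:11] width=9 -> value=28 (bin 000011100); offset now 11 = byte 1 bit 3; 13 bits remain
Read 3: bits[11:21] width=10 -> value=54 (bin 0000110110); offset now 21 = byte 2 bit 5; 3 bits remain
Read 4: bits[21:22] width=1 -> value=0 (bin 0); offset now 22 = byte 2 bit 6; 2 bits remain
Read 5: bits[22:24] width=2 -> value=1 (bin 01); offset now 24 = byte 3 bit 0; 0 bits remain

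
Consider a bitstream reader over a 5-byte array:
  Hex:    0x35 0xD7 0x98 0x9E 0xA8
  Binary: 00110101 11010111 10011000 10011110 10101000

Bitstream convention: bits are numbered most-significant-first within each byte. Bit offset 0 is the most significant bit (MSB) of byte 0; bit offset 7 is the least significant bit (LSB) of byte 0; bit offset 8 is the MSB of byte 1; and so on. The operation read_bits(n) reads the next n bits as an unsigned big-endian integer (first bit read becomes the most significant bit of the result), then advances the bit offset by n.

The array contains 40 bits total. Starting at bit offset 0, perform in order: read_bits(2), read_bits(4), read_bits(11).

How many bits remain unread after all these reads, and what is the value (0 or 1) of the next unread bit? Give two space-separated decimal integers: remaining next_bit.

Answer: 23 0

Derivation:
Read 1: bits[0:2] width=2 -> value=0 (bin 00); offset now 2 = byte 0 bit 2; 38 bits remain
Read 2: bits[2:6] width=4 -> value=13 (bin 1101); offset now 6 = byte 0 bit 6; 34 bits remain
Read 3: bits[6:17] width=11 -> value=943 (bin 01110101111); offset now 17 = byte 2 bit 1; 23 bits remain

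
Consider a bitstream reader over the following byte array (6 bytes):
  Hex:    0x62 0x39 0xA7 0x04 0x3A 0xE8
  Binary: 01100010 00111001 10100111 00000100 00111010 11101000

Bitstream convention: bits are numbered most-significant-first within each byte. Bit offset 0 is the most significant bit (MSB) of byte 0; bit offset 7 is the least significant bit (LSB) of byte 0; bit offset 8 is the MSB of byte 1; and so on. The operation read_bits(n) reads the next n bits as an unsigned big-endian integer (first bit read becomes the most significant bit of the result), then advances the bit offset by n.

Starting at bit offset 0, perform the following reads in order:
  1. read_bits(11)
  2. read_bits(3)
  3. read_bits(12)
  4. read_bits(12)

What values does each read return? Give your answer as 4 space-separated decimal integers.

Answer: 785 6 1692 270

Derivation:
Read 1: bits[0:11] width=11 -> value=785 (bin 01100010001); offset now 11 = byte 1 bit 3; 37 bits remain
Read 2: bits[11:14] width=3 -> value=6 (bin 110); offset now 14 = byte 1 bit 6; 34 bits remain
Read 3: bits[14:26] width=12 -> value=1692 (bin 011010011100); offset now 26 = byte 3 bit 2; 22 bits remain
Read 4: bits[26:38] width=12 -> value=270 (bin 000100001110); offset now 38 = byte 4 bit 6; 10 bits remain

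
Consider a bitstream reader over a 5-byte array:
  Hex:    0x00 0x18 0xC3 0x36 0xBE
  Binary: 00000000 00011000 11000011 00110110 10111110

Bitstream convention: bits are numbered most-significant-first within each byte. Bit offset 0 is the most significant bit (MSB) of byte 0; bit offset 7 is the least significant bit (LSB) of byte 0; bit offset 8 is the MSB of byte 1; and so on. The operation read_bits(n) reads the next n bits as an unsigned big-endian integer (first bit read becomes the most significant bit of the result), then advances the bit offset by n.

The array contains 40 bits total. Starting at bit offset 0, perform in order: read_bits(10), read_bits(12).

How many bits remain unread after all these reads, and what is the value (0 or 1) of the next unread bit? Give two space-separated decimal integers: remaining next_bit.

Read 1: bits[0:10] width=10 -> value=0 (bin 0000000000); offset now 10 = byte 1 bit 2; 30 bits remain
Read 2: bits[10:22] width=12 -> value=1584 (bin 011000110000); offset now 22 = byte 2 bit 6; 18 bits remain

Answer: 18 1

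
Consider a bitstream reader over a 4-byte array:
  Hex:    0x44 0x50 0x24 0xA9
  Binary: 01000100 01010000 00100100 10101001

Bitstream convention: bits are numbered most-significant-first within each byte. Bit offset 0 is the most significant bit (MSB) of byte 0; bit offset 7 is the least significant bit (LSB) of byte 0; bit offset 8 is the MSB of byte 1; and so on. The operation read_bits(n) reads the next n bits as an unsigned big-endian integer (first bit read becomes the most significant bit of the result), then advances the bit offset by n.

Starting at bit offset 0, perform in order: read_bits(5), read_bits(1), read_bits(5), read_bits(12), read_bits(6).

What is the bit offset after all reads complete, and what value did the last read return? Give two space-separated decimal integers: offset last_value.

Read 1: bits[0:5] width=5 -> value=8 (bin 01000); offset now 5 = byte 0 bit 5; 27 bits remain
Read 2: bits[5:6] width=1 -> value=1 (bin 1); offset now 6 = byte 0 bit 6; 26 bits remain
Read 3: bits[6:11] width=5 -> value=2 (bin 00010); offset now 11 = byte 1 bit 3; 21 bits remain
Read 4: bits[11:23] width=12 -> value=2066 (bin 100000010010); offset now 23 = byte 2 bit 7; 9 bits remain
Read 5: bits[23:29] width=6 -> value=21 (bin 010101); offset now 29 = byte 3 bit 5; 3 bits remain

Answer: 29 21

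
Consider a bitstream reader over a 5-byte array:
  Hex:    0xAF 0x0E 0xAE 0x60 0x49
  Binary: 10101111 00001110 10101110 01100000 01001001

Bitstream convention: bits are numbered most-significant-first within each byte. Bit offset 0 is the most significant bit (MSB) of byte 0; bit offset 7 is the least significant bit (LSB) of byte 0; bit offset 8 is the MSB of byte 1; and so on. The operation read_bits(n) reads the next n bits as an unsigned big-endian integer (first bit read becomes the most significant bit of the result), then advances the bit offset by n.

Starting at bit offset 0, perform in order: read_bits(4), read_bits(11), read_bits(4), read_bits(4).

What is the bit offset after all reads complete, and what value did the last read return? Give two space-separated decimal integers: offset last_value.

Answer: 23 7

Derivation:
Read 1: bits[0:4] width=4 -> value=10 (bin 1010); offset now 4 = byte 0 bit 4; 36 bits remain
Read 2: bits[4:15] width=11 -> value=1927 (bin 11110000111); offset now 15 = byte 1 bit 7; 25 bits remain
Read 3: bits[15:19] width=4 -> value=5 (bin 0101); offset now 19 = byte 2 bit 3; 21 bits remain
Read 4: bits[19:23] width=4 -> value=7 (bin 0111); offset now 23 = byte 2 bit 7; 17 bits remain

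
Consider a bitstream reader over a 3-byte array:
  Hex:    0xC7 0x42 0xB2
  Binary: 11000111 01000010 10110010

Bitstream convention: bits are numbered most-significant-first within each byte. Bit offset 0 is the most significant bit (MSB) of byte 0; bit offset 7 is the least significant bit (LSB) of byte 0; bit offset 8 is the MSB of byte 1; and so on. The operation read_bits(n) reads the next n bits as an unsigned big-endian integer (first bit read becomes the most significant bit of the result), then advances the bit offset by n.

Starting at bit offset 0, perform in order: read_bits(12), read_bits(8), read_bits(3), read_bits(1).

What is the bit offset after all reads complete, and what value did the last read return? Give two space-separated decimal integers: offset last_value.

Read 1: bits[0:12] width=12 -> value=3188 (bin 110001110100); offset now 12 = byte 1 bit 4; 12 bits remain
Read 2: bits[12:20] width=8 -> value=43 (bin 00101011); offset now 20 = byte 2 bit 4; 4 bits remain
Read 3: bits[20:23] width=3 -> value=1 (bin 001); offset now 23 = byte 2 bit 7; 1 bits remain
Read 4: bits[23:24] width=1 -> value=0 (bin 0); offset now 24 = byte 3 bit 0; 0 bits remain

Answer: 24 0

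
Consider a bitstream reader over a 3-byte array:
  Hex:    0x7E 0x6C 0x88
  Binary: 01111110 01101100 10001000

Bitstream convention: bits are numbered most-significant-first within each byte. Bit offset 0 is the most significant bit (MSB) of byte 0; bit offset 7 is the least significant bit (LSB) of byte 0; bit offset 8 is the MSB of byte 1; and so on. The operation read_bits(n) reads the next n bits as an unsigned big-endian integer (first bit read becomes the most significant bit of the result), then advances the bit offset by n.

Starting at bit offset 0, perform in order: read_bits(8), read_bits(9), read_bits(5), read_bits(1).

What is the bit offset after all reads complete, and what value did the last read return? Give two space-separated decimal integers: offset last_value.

Answer: 23 0

Derivation:
Read 1: bits[0:8] width=8 -> value=126 (bin 01111110); offset now 8 = byte 1 bit 0; 16 bits remain
Read 2: bits[8:17] width=9 -> value=217 (bin 011011001); offset now 17 = byte 2 bit 1; 7 bits remain
Read 3: bits[17:22] width=5 -> value=2 (bin 00010); offset now 22 = byte 2 bit 6; 2 bits remain
Read 4: bits[22:23] width=1 -> value=0 (bin 0); offset now 23 = byte 2 bit 7; 1 bits remain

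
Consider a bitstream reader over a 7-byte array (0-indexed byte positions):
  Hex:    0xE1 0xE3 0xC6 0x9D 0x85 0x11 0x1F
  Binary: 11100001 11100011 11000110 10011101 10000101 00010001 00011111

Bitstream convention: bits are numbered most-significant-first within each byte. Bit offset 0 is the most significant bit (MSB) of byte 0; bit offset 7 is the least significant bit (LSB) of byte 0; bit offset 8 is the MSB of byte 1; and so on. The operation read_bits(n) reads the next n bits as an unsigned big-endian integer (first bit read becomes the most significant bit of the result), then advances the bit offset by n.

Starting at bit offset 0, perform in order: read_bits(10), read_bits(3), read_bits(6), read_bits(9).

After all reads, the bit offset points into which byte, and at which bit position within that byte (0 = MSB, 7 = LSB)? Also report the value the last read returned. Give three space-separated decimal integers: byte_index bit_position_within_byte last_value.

Read 1: bits[0:10] width=10 -> value=903 (bin 1110000111); offset now 10 = byte 1 bit 2; 46 bits remain
Read 2: bits[10:13] width=3 -> value=4 (bin 100); offset now 13 = byte 1 bit 5; 43 bits remain
Read 3: bits[13:19] width=6 -> value=30 (bin 011110); offset now 19 = byte 2 bit 3; 37 bits remain
Read 4: bits[19:28] width=9 -> value=105 (bin 001101001); offset now 28 = byte 3 bit 4; 28 bits remain

Answer: 3 4 105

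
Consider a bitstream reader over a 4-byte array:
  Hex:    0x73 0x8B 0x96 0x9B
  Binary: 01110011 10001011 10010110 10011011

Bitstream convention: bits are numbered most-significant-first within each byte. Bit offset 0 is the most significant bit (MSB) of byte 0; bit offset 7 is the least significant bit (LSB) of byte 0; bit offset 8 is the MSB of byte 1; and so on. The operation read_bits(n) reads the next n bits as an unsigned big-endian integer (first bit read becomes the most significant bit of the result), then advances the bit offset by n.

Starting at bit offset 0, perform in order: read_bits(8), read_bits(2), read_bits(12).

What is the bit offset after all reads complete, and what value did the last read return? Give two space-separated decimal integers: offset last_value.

Answer: 22 741

Derivation:
Read 1: bits[0:8] width=8 -> value=115 (bin 01110011); offset now 8 = byte 1 bit 0; 24 bits remain
Read 2: bits[8:10] width=2 -> value=2 (bin 10); offset now 10 = byte 1 bit 2; 22 bits remain
Read 3: bits[10:22] width=12 -> value=741 (bin 001011100101); offset now 22 = byte 2 bit 6; 10 bits remain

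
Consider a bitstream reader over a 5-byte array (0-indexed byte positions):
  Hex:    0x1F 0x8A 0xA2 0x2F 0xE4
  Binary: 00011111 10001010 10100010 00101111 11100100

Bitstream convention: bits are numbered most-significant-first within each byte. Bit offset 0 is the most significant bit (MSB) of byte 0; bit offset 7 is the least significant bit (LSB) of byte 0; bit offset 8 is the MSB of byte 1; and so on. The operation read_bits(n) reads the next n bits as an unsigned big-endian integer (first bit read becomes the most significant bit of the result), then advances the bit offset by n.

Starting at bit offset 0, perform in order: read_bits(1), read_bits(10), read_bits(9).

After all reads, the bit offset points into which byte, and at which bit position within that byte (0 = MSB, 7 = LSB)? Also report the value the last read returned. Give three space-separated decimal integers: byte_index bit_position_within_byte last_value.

Read 1: bits[0:1] width=1 -> value=0 (bin 0); offset now 1 = byte 0 bit 1; 39 bits remain
Read 2: bits[1:11] width=10 -> value=252 (bin 0011111100); offset now 11 = byte 1 bit 3; 29 bits remain
Read 3: bits[11:20] width=9 -> value=170 (bin 010101010); offset now 20 = byte 2 bit 4; 20 bits remain

Answer: 2 4 170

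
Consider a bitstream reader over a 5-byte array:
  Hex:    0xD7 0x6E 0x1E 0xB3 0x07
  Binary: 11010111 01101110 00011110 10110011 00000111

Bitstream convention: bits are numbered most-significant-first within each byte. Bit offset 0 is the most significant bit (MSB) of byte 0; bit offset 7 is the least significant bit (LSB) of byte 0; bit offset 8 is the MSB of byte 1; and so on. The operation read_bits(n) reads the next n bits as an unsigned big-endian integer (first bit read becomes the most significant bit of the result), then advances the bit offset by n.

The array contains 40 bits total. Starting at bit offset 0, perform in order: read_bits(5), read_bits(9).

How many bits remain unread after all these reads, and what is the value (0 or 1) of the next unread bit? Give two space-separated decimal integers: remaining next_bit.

Read 1: bits[0:5] width=5 -> value=26 (bin 11010); offset now 5 = byte 0 bit 5; 35 bits remain
Read 2: bits[5:14] width=9 -> value=475 (bin 111011011); offset now 14 = byte 1 bit 6; 26 bits remain

Answer: 26 1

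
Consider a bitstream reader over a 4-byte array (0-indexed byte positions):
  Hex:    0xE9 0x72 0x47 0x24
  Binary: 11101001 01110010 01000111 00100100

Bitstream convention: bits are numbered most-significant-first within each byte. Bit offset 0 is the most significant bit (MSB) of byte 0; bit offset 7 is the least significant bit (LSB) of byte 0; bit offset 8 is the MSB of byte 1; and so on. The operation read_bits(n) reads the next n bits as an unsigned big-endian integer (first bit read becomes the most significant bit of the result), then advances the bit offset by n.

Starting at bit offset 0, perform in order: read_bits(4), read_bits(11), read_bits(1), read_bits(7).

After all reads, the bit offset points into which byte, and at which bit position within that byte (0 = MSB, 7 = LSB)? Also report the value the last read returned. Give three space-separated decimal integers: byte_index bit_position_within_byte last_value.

Answer: 2 7 35

Derivation:
Read 1: bits[0:4] width=4 -> value=14 (bin 1110); offset now 4 = byte 0 bit 4; 28 bits remain
Read 2: bits[4:15] width=11 -> value=1209 (bin 10010111001); offset now 15 = byte 1 bit 7; 17 bits remain
Read 3: bits[15:16] width=1 -> value=0 (bin 0); offset now 16 = byte 2 bit 0; 16 bits remain
Read 4: bits[16:23] width=7 -> value=35 (bin 0100011); offset now 23 = byte 2 bit 7; 9 bits remain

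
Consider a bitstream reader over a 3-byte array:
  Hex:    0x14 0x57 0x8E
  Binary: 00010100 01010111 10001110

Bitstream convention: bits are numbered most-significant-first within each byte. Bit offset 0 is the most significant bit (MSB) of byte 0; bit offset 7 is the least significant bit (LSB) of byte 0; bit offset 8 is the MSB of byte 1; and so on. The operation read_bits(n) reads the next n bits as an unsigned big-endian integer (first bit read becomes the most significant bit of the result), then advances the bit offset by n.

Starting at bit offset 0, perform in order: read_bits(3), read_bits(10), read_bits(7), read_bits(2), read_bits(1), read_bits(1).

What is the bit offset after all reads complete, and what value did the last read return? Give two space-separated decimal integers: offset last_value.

Read 1: bits[0:3] width=3 -> value=0 (bin 000); offset now 3 = byte 0 bit 3; 21 bits remain
Read 2: bits[3:13] width=10 -> value=650 (bin 1010001010); offset now 13 = byte 1 bit 5; 11 bits remain
Read 3: bits[13:20] width=7 -> value=120 (bin 1111000); offset now 20 = byte 2 bit 4; 4 bits remain
Read 4: bits[20:22] width=2 -> value=3 (bin 11); offset now 22 = byte 2 bit 6; 2 bits remain
Read 5: bits[22:23] width=1 -> value=1 (bin 1); offset now 23 = byte 2 bit 7; 1 bits remain
Read 6: bits[23:24] width=1 -> value=0 (bin 0); offset now 24 = byte 3 bit 0; 0 bits remain

Answer: 24 0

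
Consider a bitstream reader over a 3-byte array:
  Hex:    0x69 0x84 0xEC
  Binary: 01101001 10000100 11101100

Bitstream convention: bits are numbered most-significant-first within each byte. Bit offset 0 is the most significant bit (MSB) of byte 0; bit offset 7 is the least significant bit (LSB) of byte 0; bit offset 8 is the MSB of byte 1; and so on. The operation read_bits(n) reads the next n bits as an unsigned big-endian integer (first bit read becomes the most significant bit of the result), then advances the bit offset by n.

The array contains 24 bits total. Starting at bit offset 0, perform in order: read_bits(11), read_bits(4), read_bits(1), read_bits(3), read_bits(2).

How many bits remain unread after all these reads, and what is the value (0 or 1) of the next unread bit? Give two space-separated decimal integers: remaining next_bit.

Read 1: bits[0:11] width=11 -> value=844 (bin 01101001100); offset now 11 = byte 1 bit 3; 13 bits remain
Read 2: bits[11:15] width=4 -> value=2 (bin 0010); offset now 15 = byte 1 bit 7; 9 bits remain
Read 3: bits[15:16] width=1 -> value=0 (bin 0); offset now 16 = byte 2 bit 0; 8 bits remain
Read 4: bits[16:19] width=3 -> value=7 (bin 111); offset now 19 = byte 2 bit 3; 5 bits remain
Read 5: bits[19:21] width=2 -> value=1 (bin 01); offset now 21 = byte 2 bit 5; 3 bits remain

Answer: 3 1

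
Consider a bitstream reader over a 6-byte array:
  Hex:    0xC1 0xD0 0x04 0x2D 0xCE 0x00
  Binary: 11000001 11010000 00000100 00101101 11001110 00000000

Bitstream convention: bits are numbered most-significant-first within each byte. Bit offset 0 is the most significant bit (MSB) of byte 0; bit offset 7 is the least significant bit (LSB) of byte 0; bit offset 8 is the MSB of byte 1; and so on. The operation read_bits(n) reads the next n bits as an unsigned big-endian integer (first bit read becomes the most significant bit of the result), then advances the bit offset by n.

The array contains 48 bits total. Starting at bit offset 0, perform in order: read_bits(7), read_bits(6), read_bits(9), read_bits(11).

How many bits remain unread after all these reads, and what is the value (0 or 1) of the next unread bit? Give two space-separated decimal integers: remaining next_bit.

Answer: 15 1

Derivation:
Read 1: bits[0:7] width=7 -> value=96 (bin 1100000); offset now 7 = byte 0 bit 7; 41 bits remain
Read 2: bits[7:13] width=6 -> value=58 (bin 111010); offset now 13 = byte 1 bit 5; 35 bits remain
Read 3: bits[13:22] width=9 -> value=1 (bin 000000001); offset now 22 = byte 2 bit 6; 26 bits remain
Read 4: bits[22:33] width=11 -> value=91 (bin 00001011011); offset now 33 = byte 4 bit 1; 15 bits remain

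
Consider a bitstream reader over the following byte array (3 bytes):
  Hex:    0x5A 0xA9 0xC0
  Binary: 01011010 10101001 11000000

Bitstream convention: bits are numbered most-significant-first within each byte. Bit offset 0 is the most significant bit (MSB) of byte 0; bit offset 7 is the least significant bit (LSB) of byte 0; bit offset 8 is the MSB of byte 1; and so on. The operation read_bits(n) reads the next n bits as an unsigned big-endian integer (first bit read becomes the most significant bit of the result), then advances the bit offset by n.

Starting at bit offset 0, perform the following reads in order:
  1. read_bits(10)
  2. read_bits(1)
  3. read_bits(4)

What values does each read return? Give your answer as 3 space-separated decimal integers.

Read 1: bits[0:10] width=10 -> value=362 (bin 0101101010); offset now 10 = byte 1 bit 2; 14 bits remain
Read 2: bits[10:11] width=1 -> value=1 (bin 1); offset now 11 = byte 1 bit 3; 13 bits remain
Read 3: bits[11:15] width=4 -> value=4 (bin 0100); offset now 15 = byte 1 bit 7; 9 bits remain

Answer: 362 1 4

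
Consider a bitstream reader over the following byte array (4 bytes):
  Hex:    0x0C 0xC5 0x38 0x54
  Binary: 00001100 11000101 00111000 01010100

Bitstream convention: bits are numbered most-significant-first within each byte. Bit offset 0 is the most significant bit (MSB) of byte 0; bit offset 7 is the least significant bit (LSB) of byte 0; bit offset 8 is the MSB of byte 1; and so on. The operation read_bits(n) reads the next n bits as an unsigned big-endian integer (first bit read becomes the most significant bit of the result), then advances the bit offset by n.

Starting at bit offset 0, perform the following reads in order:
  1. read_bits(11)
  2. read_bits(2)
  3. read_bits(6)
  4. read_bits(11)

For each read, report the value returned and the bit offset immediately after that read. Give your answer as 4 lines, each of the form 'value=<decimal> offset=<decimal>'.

Read 1: bits[0:11] width=11 -> value=102 (bin 00001100110); offset now 11 = byte 1 bit 3; 21 bits remain
Read 2: bits[11:13] width=2 -> value=0 (bin 00); offset now 13 = byte 1 bit 5; 19 bits remain
Read 3: bits[13:19] width=6 -> value=41 (bin 101001); offset now 19 = byte 2 bit 3; 13 bits remain
Read 4: bits[19:30] width=11 -> value=1557 (bin 11000010101); offset now 30 = byte 3 bit 6; 2 bits remain

Answer: value=102 offset=11
value=0 offset=13
value=41 offset=19
value=1557 offset=30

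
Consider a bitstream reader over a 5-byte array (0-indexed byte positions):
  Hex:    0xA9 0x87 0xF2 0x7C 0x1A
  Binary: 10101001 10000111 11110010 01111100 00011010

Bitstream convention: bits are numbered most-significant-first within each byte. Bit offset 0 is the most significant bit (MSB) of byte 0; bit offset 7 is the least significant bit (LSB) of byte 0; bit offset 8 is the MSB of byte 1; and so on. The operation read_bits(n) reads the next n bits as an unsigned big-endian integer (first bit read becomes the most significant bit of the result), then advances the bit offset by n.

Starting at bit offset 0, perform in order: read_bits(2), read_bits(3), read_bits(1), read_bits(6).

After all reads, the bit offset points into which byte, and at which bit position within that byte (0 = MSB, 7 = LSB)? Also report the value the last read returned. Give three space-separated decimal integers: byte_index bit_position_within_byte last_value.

Answer: 1 4 24

Derivation:
Read 1: bits[0:2] width=2 -> value=2 (bin 10); offset now 2 = byte 0 bit 2; 38 bits remain
Read 2: bits[2:5] width=3 -> value=5 (bin 101); offset now 5 = byte 0 bit 5; 35 bits remain
Read 3: bits[5:6] width=1 -> value=0 (bin 0); offset now 6 = byte 0 bit 6; 34 bits remain
Read 4: bits[6:12] width=6 -> value=24 (bin 011000); offset now 12 = byte 1 bit 4; 28 bits remain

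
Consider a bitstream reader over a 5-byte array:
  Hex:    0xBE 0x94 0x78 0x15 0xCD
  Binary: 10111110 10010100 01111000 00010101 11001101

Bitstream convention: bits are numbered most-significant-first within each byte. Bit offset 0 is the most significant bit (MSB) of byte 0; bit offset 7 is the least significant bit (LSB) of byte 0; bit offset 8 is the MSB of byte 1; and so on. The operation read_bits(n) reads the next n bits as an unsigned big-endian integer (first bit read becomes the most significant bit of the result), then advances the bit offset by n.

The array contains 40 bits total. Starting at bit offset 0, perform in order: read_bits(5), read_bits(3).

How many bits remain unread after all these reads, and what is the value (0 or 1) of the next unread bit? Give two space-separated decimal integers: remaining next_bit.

Read 1: bits[0:5] width=5 -> value=23 (bin 10111); offset now 5 = byte 0 bit 5; 35 bits remain
Read 2: bits[5:8] width=3 -> value=6 (bin 110); offset now 8 = byte 1 bit 0; 32 bits remain

Answer: 32 1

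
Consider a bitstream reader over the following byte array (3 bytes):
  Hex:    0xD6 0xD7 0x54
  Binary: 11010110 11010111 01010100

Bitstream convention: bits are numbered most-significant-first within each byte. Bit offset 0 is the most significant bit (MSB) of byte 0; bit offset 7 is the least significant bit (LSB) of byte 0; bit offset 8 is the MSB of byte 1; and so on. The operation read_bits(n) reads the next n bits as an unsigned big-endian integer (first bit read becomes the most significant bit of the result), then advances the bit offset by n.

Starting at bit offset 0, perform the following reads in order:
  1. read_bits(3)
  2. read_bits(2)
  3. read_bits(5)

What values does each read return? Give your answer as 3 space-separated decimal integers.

Answer: 6 2 27

Derivation:
Read 1: bits[0:3] width=3 -> value=6 (bin 110); offset now 3 = byte 0 bit 3; 21 bits remain
Read 2: bits[3:5] width=2 -> value=2 (bin 10); offset now 5 = byte 0 bit 5; 19 bits remain
Read 3: bits[5:10] width=5 -> value=27 (bin 11011); offset now 10 = byte 1 bit 2; 14 bits remain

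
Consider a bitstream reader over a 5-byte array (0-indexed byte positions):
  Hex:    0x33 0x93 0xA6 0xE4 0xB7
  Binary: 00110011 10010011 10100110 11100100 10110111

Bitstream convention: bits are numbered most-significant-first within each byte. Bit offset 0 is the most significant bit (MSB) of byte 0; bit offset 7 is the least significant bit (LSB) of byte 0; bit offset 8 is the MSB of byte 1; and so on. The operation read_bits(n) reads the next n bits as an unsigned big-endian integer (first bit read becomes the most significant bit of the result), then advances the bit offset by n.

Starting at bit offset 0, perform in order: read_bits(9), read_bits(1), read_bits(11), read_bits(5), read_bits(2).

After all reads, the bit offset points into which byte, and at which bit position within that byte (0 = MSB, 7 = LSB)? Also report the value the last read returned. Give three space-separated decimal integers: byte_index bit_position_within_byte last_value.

Read 1: bits[0:9] width=9 -> value=103 (bin 001100111); offset now 9 = byte 1 bit 1; 31 bits remain
Read 2: bits[9:10] width=1 -> value=0 (bin 0); offset now 10 = byte 1 bit 2; 30 bits remain
Read 3: bits[10:21] width=11 -> value=628 (bin 01001110100); offset now 21 = byte 2 bit 5; 19 bits remain
Read 4: bits[21:26] width=5 -> value=27 (bin 11011); offset now 26 = byte 3 bit 2; 14 bits remain
Read 5: bits[26:28] width=2 -> value=2 (bin 10); offset now 28 = byte 3 bit 4; 12 bits remain

Answer: 3 4 2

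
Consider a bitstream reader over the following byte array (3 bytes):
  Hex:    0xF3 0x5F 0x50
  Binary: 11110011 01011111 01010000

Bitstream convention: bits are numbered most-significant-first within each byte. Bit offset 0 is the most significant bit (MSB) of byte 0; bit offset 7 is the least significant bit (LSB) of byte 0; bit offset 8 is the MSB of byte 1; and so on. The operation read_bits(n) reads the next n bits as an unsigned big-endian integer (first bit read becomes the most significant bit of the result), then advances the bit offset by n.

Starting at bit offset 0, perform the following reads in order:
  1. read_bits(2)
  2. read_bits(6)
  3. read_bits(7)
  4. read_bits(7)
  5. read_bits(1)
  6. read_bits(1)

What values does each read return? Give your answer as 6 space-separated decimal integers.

Answer: 3 51 47 84 0 0

Derivation:
Read 1: bits[0:2] width=2 -> value=3 (bin 11); offset now 2 = byte 0 bit 2; 22 bits remain
Read 2: bits[2:8] width=6 -> value=51 (bin 110011); offset now 8 = byte 1 bit 0; 16 bits remain
Read 3: bits[8:15] width=7 -> value=47 (bin 0101111); offset now 15 = byte 1 bit 7; 9 bits remain
Read 4: bits[15:22] width=7 -> value=84 (bin 1010100); offset now 22 = byte 2 bit 6; 2 bits remain
Read 5: bits[22:23] width=1 -> value=0 (bin 0); offset now 23 = byte 2 bit 7; 1 bits remain
Read 6: bits[23:24] width=1 -> value=0 (bin 0); offset now 24 = byte 3 bit 0; 0 bits remain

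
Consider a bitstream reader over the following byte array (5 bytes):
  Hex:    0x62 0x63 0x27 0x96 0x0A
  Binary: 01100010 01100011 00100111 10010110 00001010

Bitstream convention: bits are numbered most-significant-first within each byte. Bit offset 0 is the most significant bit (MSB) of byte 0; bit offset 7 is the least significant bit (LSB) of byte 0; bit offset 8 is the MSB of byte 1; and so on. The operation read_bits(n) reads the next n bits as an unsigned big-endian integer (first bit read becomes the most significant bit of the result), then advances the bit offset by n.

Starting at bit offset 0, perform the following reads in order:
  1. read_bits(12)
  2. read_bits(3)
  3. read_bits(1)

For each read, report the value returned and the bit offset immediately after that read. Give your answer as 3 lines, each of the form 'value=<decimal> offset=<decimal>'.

Read 1: bits[0:12] width=12 -> value=1574 (bin 011000100110); offset now 12 = byte 1 bit 4; 28 bits remain
Read 2: bits[12:15] width=3 -> value=1 (bin 001); offset now 15 = byte 1 bit 7; 25 bits remain
Read 3: bits[15:16] width=1 -> value=1 (bin 1); offset now 16 = byte 2 bit 0; 24 bits remain

Answer: value=1574 offset=12
value=1 offset=15
value=1 offset=16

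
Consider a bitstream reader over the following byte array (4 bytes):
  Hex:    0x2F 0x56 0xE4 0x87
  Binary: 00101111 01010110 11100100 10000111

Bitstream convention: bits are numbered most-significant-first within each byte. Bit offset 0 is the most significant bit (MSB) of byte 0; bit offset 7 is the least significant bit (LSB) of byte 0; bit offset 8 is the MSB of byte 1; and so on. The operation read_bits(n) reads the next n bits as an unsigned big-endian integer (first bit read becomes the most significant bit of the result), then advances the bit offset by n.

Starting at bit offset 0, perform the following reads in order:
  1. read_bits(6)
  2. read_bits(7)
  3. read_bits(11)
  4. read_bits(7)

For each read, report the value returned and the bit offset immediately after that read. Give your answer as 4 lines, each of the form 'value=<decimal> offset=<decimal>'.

Answer: value=11 offset=6
value=106 offset=13
value=1764 offset=24
value=67 offset=31

Derivation:
Read 1: bits[0:6] width=6 -> value=11 (bin 001011); offset now 6 = byte 0 bit 6; 26 bits remain
Read 2: bits[6:13] width=7 -> value=106 (bin 1101010); offset now 13 = byte 1 bit 5; 19 bits remain
Read 3: bits[13:24] width=11 -> value=1764 (bin 11011100100); offset now 24 = byte 3 bit 0; 8 bits remain
Read 4: bits[24:31] width=7 -> value=67 (bin 1000011); offset now 31 = byte 3 bit 7; 1 bits remain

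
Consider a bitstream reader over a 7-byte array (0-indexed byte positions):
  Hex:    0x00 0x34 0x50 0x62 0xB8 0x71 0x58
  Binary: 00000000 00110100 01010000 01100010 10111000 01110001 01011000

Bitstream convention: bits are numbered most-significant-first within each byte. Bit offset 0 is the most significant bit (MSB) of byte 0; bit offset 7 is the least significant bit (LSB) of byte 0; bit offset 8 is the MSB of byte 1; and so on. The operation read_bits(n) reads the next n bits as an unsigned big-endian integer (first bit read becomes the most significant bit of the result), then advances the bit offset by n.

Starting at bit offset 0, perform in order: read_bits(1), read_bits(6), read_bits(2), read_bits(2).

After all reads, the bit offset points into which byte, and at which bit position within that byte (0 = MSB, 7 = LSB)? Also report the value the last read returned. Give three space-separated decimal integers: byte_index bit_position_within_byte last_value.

Read 1: bits[0:1] width=1 -> value=0 (bin 0); offset now 1 = byte 0 bit 1; 55 bits remain
Read 2: bits[1:7] width=6 -> value=0 (bin 000000); offset now 7 = byte 0 bit 7; 49 bits remain
Read 3: bits[7:9] width=2 -> value=0 (bin 00); offset now 9 = byte 1 bit 1; 47 bits remain
Read 4: bits[9:11] width=2 -> value=1 (bin 01); offset now 11 = byte 1 bit 3; 45 bits remain

Answer: 1 3 1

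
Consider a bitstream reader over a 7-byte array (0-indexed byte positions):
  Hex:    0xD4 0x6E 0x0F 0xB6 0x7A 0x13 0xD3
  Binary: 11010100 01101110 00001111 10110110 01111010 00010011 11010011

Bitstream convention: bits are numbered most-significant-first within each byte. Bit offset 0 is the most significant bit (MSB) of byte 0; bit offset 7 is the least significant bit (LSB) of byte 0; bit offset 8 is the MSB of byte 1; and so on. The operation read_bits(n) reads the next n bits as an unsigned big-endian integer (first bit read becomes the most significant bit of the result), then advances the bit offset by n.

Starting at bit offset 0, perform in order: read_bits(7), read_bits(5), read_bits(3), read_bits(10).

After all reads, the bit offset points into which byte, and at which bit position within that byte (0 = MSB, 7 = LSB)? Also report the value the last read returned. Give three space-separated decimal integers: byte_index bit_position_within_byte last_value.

Read 1: bits[0:7] width=7 -> value=106 (bin 1101010); offset now 7 = byte 0 bit 7; 49 bits remain
Read 2: bits[7:12] width=5 -> value=6 (bin 00110); offset now 12 = byte 1 bit 4; 44 bits remain
Read 3: bits[12:15] width=3 -> value=7 (bin 111); offset now 15 = byte 1 bit 7; 41 bits remain
Read 4: bits[15:25] width=10 -> value=31 (bin 0000011111); offset now 25 = byte 3 bit 1; 31 bits remain

Answer: 3 1 31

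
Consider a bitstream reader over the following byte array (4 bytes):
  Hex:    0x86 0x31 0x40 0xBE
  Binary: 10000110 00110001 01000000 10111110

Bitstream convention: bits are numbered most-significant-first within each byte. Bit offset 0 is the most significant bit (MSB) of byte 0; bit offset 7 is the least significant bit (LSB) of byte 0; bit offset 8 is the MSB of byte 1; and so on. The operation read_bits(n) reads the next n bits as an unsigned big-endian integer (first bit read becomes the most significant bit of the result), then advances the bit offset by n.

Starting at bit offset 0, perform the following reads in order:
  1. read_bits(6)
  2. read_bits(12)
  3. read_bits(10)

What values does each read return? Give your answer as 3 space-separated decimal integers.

Answer: 33 2245 11

Derivation:
Read 1: bits[0:6] width=6 -> value=33 (bin 100001); offset now 6 = byte 0 bit 6; 26 bits remain
Read 2: bits[6:18] width=12 -> value=2245 (bin 100011000101); offset now 18 = byte 2 bit 2; 14 bits remain
Read 3: bits[18:28] width=10 -> value=11 (bin 0000001011); offset now 28 = byte 3 bit 4; 4 bits remain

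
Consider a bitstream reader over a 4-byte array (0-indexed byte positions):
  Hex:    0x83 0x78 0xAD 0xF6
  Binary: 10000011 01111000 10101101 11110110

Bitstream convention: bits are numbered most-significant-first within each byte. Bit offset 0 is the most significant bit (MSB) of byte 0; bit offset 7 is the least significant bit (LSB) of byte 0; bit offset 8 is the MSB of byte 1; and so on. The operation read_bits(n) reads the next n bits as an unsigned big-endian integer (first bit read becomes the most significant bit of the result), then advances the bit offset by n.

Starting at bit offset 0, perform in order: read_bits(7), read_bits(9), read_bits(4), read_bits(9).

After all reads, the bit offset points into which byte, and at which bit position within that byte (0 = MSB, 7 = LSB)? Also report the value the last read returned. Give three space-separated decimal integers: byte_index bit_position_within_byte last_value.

Read 1: bits[0:7] width=7 -> value=65 (bin 1000001); offset now 7 = byte 0 bit 7; 25 bits remain
Read 2: bits[7:16] width=9 -> value=376 (bin 101111000); offset now 16 = byte 2 bit 0; 16 bits remain
Read 3: bits[16:20] width=4 -> value=10 (bin 1010); offset now 20 = byte 2 bit 4; 12 bits remain
Read 4: bits[20:29] width=9 -> value=446 (bin 110111110); offset now 29 = byte 3 bit 5; 3 bits remain

Answer: 3 5 446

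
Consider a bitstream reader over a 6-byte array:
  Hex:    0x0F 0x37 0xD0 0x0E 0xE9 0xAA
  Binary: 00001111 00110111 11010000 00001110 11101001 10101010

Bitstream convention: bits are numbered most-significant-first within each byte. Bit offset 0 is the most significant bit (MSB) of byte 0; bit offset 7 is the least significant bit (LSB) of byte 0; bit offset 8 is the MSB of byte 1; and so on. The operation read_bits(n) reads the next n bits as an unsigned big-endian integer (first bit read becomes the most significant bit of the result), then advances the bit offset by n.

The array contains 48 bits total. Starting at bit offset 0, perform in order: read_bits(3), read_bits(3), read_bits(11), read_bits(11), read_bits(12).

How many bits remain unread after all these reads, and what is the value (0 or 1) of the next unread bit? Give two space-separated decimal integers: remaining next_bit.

Read 1: bits[0:3] width=3 -> value=0 (bin 000); offset now 3 = byte 0 bit 3; 45 bits remain
Read 2: bits[3:6] width=3 -> value=3 (bin 011); offset now 6 = byte 0 bit 6; 42 bits remain
Read 3: bits[6:17] width=11 -> value=1647 (bin 11001101111); offset now 17 = byte 2 bit 1; 31 bits remain
Read 4: bits[17:28] width=11 -> value=1280 (bin 10100000000); offset now 28 = byte 3 bit 4; 20 bits remain
Read 5: bits[28:40] width=12 -> value=3817 (bin 111011101001); offset now 40 = byte 5 bit 0; 8 bits remain

Answer: 8 1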